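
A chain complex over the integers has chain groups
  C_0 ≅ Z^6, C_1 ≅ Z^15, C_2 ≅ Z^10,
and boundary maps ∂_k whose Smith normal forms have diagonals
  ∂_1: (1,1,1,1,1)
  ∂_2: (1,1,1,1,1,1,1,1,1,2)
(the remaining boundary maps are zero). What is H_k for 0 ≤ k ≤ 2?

H_0: b_0 = 6 − 0 − 5 = 1; torsion from ∂_1 factors > 1: none. So H_0 ≅ Z.
H_1: b_1 = 15 − 5 − 10 = 0; torsion from ∂_2 factors > 1: [2]. So H_1 ≅ Z/2.
H_2: b_2 = 10 − 10 − 0 = 0; torsion from ∂_3 factors > 1: none. So H_2 ≅ 0.

H_0 ≅ Z,  H_1 ≅ Z/2,  H_2 = 0.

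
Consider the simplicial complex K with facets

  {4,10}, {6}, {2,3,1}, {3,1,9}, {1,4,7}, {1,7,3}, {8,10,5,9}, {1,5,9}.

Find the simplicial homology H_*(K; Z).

H_0 = Z^2,  H_1 = Z,  H_2 = 0,  H_3 = 0.

Order the vertices as 1 < 2 < 3 < 4 < 5 < 6 < 7 < 8 < 9 < 10. Listing each simplex with vertices in this order, K has dimension 3 with simplices:

  0-simplices (10): [1], [2], [3], [4], [5], [6], [7], [8], [9], [10]
  1-simplices (17): [1,2], [1,3], [1,4], [1,5], [1,7], [1,9], [2,3], [3,7], [3,9], [4,7], [4,10], [5,8], [5,9], [5,10], [8,9], [8,10], [9,10]
  2-simplices (9): [1,2,3], [1,3,7], [1,3,9], [1,4,7], [1,5,9], [5,8,9], [5,8,10], [5,9,10], [8,9,10]
  3-simplices (1): [5,8,9,10]

giving chain groups C_0 ≅ Z^10, C_1 ≅ Z^17, C_2 ≅ Z^9, C_3 ≅ Z^1.

∂_1: C_1 → C_0 is given by ∂[p,q] = [q] − [p]. For instance
  ∂[3,9] = [9] − [3].
This gives a 10×17 integer matrix of rank 8; reducing to Smith normal form yields diagonal entries (1,1,1,1,1,1,1,1).

The boundary map ∂_2: C_2 → C_1 maps a triangle to the signed sum of its edges. For instance
  ∂[1,3,7] = [3,7] − [1,7] + [1,3],
  ∂[5,8,10] = [8,10] − [5,10] + [5,8].
As a 17×9 matrix over Z this has rank 8, with invariant factors (1,1,1,1,1,1,1,1).

The boundary map ∂_3: C_3 → C_2 sends each 3-simplex σ to the alternating sum Σ_i (−1)^i (σ with its i-th vertex removed). For instance
  ∂[5,8,9,10] = [8,9,10] − [5,9,10] + [5,8,10] − [5,8,9].
As a 9×1 matrix over Z this has rank 1, with invariant factors (1).

Computing H_k = (kernel of ∂_k) / (image of ∂_{k+1}):

  H_0: rank C_0 − rank ∂_1 = 10 − 8 = 2, and the invariant factors of ∂_1 are all 1, so H_0 = Z^2.
  H_1: rank ker ∂_1 − rank ∂_2 = (17 − 8) − 8 = 1, and the invariant factors of ∂_2 are all 1, so H_1 = Z.
  H_2: rank ker ∂_2 − rank ∂_3 = (9 − 8) − 1 = 0, and the invariant factors of ∂_3 are all 1, so H_2 = 0.
  H_3: rank ker ∂_3 − rank ∂_4 = (1 − 1) − 0 = 0, and there is no ∂_4, so H_3 = 0.

As a check, the Euler characteristic is 10 − 17 + 9 − 1 = 1, which agrees with 2 − 1 + 0 − 0 = 1.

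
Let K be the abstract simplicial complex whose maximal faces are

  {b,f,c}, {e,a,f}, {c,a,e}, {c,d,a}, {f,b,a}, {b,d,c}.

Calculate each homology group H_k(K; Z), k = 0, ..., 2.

We work with the vertex ordering a < b < c < d < e < f. The simplices of K, each written with vertices in increasing order, are:

  0-simplices (6): a, b, c, d, e, f
  1-simplices (12): ab, ac, ad, ae, af, bc, bd, bf, cd, ce, cf, ef
  2-simplices (6): abf, acd, ace, aef, bcd, bcf

so the chain groups are C_0 ≅ Z^6, C_1 ≅ Z^12, C_2 ≅ Z^6.

The boundary map ∂_1: C_1 → C_0 is given by ∂[p,q] = [q] − [p].
As a 6×12 matrix over Z this has rank 5, with invariant factors (1,1,1,1,1).

The boundary map ∂_2: C_2 → C_1 acts by ∂[p,q,r] = [q,r] − [p,r] + [p,q]. For instance
  ∂ace = ce − ae + ac,
  ∂aef = ef − af + ae.
As a 12×6 matrix over Z this has rank 6, with invariant factors (1,1,1,1,1,1).

From H_k ≅ ker(∂_k) / im(∂_{k+1}) we obtain:

  H_0: rank C_0 − rank ∂_1 = 6 − 5 = 1, and the invariant factors of ∂_1 are all 1, so H_0 ≅ Z.
  H_1: rank ker ∂_1 − rank ∂_2 = (12 − 5) − 6 = 1, and the invariant factors of ∂_2 are all 1, so H_1 ≅ Z.
  H_2: rank ker ∂_2 − rank ∂_3 = (6 − 6) − 0 = 0, and there is no ∂_3, so H_2 ≅ 0.

As a check, the Euler characteristic is 6 − 12 + 6 = 0, which agrees with 1 − 1 + 0 = 0.
(K is a triangulation of the cylinder S^1 x I.)

H_0 = Z,  H_1 = Z,  H_2 = 0.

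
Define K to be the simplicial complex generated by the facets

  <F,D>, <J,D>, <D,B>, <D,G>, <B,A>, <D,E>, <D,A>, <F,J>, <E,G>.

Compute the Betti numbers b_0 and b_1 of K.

Take the total order A < B < D < E < F < G < J on the vertex set. Then K (dimension 1) consists of the simplices:

  0-simplices (7): A, B, D, E, F, G, J
  1-simplices (9): AB, AD, BD, DE, DF, DG, DJ, EG, FJ

Hence C_0 ≅ Z^7, C_1 ≅ Z^9.

∂_1: C_1 → C_0 is given by ∂[p,q] = [q] − [p]. For instance
  ∂DG = G − D.
The resulting 7×9 matrix has rank 6, and its Smith normal form has invariant factors (1,1,1,1,1,1).

Reading off H_k = ker ∂_k / im ∂_{k+1}:

  H_0: rank C_0 − rank ∂_1 = 7 − 6 = 1, and the invariant factors of ∂_1 are all 1, so H_0 = Z.
  H_1: rank ker ∂_1 − rank ∂_2 = (9 − 6) − 0 = 3, and there is no ∂_2, so H_1 = Z^3.

Hence the Betti numbers are b_0 = 1, b_1 = 3.

b_0 = 1, b_1 = 3.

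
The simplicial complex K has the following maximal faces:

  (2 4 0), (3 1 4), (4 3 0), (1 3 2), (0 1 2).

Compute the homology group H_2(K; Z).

H_2 ≅ 0.

Fix the vertex order 0 < 1 < 2 < 3 < 4 and write every simplex with vertices in increasing order. Then dim K = 2 and the simplices of K are:

  0-simplices (5): [0], [1], [2], [3], [4]
  1-simplices (10): [0,1], [0,2], [0,3], [0,4], [1,2], [1,3], [1,4], [2,3], [2,4], [3,4]
  2-simplices (5): [0,1,2], [0,2,4], [0,3,4], [1,2,3], [1,3,4]

so the chain groups are C_0 ≅ Z^5, C_1 ≅ Z^10, C_2 ≅ Z^5.

The boundary map ∂_1: C_1 → C_0 is given by ∂[p,q] = [q] − [p].
As a 5×10 matrix over Z this has rank 4, with invariant factors (1,1,1,1).

The boundary map ∂_2: C_2 → C_1 sends each 2-simplex [p,q,r] to [q,r] − [p,r] + [p,q]. For instance
  ∂[0,2,4] = [2,4] − [0,4] + [0,2],
  ∂[0,1,2] = [1,2] − [0,2] + [0,1].
As a 10×5 matrix over Z this has rank 5, with invariant factors (1,1,1,1,1).

Reading off H_k = ker ∂_k / im ∂_{k+1}:

  H_2: rank ker ∂_2 − rank ∂_3 = (5 − 5) − 0 = 0, and there is no ∂_3, so H_2 = 0.

(K is a triangulation of the Möbius band.)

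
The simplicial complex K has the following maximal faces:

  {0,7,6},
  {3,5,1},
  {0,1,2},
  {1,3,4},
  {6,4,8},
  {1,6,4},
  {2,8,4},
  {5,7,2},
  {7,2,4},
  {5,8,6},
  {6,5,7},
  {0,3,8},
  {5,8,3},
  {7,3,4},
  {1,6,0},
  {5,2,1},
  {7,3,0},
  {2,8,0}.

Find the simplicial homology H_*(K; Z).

H_0 ≅ Z,  H_1 ≅ Z^2,  H_2 ≅ Z.

Take the total order 0 < 1 < 2 < 3 < 4 < 5 < 6 < 7 < 8 on the vertex set. Then K (dimension 2) consists of the simplices:

  0-simplices (9): [0], [1], [2], [3], [4], [5], [6], [7], [8]
  1-simplices (27): (27 of them)
  2-simplices (18): [0,1,2], [0,1,6], [0,2,8], [0,3,7], [0,3,8], [0,6,7], [1,2,5], [1,3,4], [1,3,5], [1,4,6], [2,4,7], [2,4,8], [2,5,7], [3,4,7], [3,5,8], [4,6,8], [5,6,7], [5,6,8]

giving chain groups C_0 ≅ Z^9, C_1 ≅ Z^27, C_2 ≅ Z^18.

The boundary map ∂_1: C_1 → C_0 is given by ∂[p,q] = [q] − [p]. For instance
  ∂[0,2] = [2] − [0].
The 9×27 boundary matrix has rank 8 and Smith normal form diag(1,1,1,1,1,1,1,1).

Boundary ∂_2: C_2 → C_1 maps a triangle to the signed sum of its edges. For instance
  ∂[0,2,8] = [2,8] − [0,8] + [0,2],
  ∂[3,5,8] = [5,8] − [3,8] + [3,5].
The resulting 27×18 matrix has rank 17, and its Smith normal form has invariant factors (1,1,1,1,1,1,1,1,1,1,1,1,1,1,1,1,1).

Reading off H_k = ker ∂_k / im ∂_{k+1}:

  H_0: rank C_0 − rank ∂_1 = 9 − 8 = 1, and the invariant factors of ∂_1 are all 1, so H_0 ≅ Z.
  H_1: rank ker ∂_1 − rank ∂_2 = (27 − 8) − 17 = 2, and the invariant factors of ∂_2 are all 1, so H_1 ≅ Z^2.
  H_2: rank ker ∂_2 − rank ∂_3 = (18 − 17) − 0 = 1, and there is no ∂_3, so H_2 ≅ Z.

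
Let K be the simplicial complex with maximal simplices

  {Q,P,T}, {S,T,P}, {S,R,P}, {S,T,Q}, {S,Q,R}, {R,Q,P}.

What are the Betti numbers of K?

b_0 = 1, b_1 = 0, b_2 = 1.

Fix the vertex order P < Q < R < S < T and write every simplex with vertices in increasing order. Then dim K = 2 and the simplices of K are:

  0-simplices (5): P, Q, R, S, T
  1-simplices (9): PQ, PR, PS, PT, QR, QS, QT, RS, ST
  2-simplices (6): PQR, PQT, PRS, PST, QRS, QST

Hence C_0 ≅ Z^5, C_1 ≅ Z^9, C_2 ≅ Z^6.

Boundary ∂_1: C_1 → C_0 maps an edge to its endpoints' difference, ∂[p,q] = q − p.
This gives a 5×9 integer matrix of rank 4; reducing to Smith normal form yields diagonal entries (1,1,1,1).

∂_2: C_2 → C_1 sends each 2-simplex [p,q,r] to [q,r] − [p,r] + [p,q]. For instance
  ∂PQT = QT − PT + PQ,
  ∂PST = ST − PT + PS.
The resulting 9×6 matrix has rank 5, and its Smith normal form has invariant factors (1,1,1,1,1).

Now H_k = ker ∂_k / im ∂_{k+1}, so:

  H_0: rank C_0 − rank ∂_1 = 5 − 4 = 1, and the invariant factors of ∂_1 are all 1, so H_0 ≅ Z.
  H_1: rank ker ∂_1 − rank ∂_2 = (9 − 4) − 5 = 0, and the invariant factors of ∂_2 are all 1, so H_1 ≅ 0.
  H_2: rank ker ∂_2 − rank ∂_3 = (6 − 5) − 0 = 1, and there is no ∂_3, so H_2 ≅ Z.

As a check, the Euler characteristic is 5 − 9 + 6 = 2, which agrees with 1 − 0 + 1 = 2.

Hence the Betti numbers are b_0 = 1, b_1 = 0, b_2 = 1.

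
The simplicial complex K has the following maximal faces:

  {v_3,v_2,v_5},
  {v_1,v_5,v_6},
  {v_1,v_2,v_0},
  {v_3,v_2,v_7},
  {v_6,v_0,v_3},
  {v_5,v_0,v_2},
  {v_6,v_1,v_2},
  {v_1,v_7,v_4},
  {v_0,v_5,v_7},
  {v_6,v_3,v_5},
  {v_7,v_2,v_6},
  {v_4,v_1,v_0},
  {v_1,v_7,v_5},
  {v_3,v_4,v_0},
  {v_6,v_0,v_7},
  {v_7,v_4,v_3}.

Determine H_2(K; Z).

H_2 ≅ Z.

We work with the vertex ordering v_0 < v_1 < v_2 < v_3 < v_4 < v_5 < v_6 < v_7. The simplices of K, each written with vertices in increasing order, are:

  0-simplices (8): [v_0], [v_1], [v_2], [v_3], [v_4], [v_5], [v_6], [v_7]
  1-simplices (24): (24 of them)
  2-simplices (16): (16 of them)

Hence C_0 ≅ Z^8, C_1 ≅ Z^24, C_2 ≅ Z^16.

∂_1: C_1 → C_0 sends each edge [p,q] (with p < q) to q − p.
The 8×24 boundary matrix has rank 7 and Smith normal form diag(1,1,1,1,1,1,1).

The boundary map ∂_2: C_2 → C_1 maps a triangle to the signed sum of its edges. For instance
  ∂[v_0,v_3,v_6] = [v_3,v_6] − [v_0,v_6] + [v_0,v_3],
  ∂[v_1,v_5,v_7] = [v_5,v_7] − [v_1,v_7] + [v_1,v_5].
The 24×16 boundary matrix has rank 15 and Smith normal form diag(1,1,1,1,1,1,1,1,1,1,1,1,1,1,1).

Now H_k = ker ∂_k / im ∂_{k+1}, so:

  H_2: rank ker ∂_2 − rank ∂_3 = (16 − 15) − 0 = 1, and there is no ∂_3, so H_2 = Z.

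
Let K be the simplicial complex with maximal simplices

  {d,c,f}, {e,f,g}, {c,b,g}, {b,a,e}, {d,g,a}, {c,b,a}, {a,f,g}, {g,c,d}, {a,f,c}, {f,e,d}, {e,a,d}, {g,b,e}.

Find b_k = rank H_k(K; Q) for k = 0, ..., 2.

Take the total order a < b < c < d < e < f < g on the vertex set. Then K (dimension 2) consists of the simplices:

  0-simplices (7): a, b, c, d, e, f, g
  1-simplices (18): ab, ac, ad, ae, af, ag, bc, be, bg, cd, cf, cg, de, df, dg, ef, eg, fg
  2-simplices (12): abc, abe, acf, ade, adg, afg, bcg, beg, cdf, cdg, def, efg

giving chain groups C_0 ≅ Z^7, C_1 ≅ Z^18, C_2 ≅ Z^12.

The boundary map ∂_1: C_1 → C_0 maps an edge to its endpoints' difference, ∂[p,q] = q − p.
The 7×18 boundary matrix has rank 6 and Smith normal form diag(1,1,1,1,1,1).

The boundary map ∂_2: C_2 → C_1 acts by ∂[p,q,r] = [q,r] − [p,r] + [p,q]. For instance
  ∂beg = eg − bg + be,
  ∂bcg = cg − bg + bc.
This gives a 18×12 integer matrix of rank 12; reducing to Smith normal form yields diagonal entries (1,1,1,1,1,1,1,1,1,1,1,2).

Computing H_k = (kernel of ∂_k) / (image of ∂_{k+1}):

  H_0: rank C_0 − rank ∂_1 = 7 − 6 = 1, and the invariant factors of ∂_1 are all 1, so H_0 = Z.
  H_1: rank ker ∂_1 − rank ∂_2 = (18 − 6) − 12 = 0, and ∂_2 has invariant factor 2 > 1, so H_1 = Z/2.
  H_2: rank ker ∂_2 − rank ∂_3 = (12 − 12) − 0 = 0, and there is no ∂_3, so H_2 = 0.

Hence the Betti numbers are b_0 = 1, b_1 = 0, b_2 = 0.

b_0 = 1, b_1 = 0, b_2 = 0.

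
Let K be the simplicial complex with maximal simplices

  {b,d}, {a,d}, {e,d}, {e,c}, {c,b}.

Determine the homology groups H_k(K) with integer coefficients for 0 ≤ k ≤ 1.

H_0 = Z,  H_1 = Z.

Take the total order a < b < c < d < e on the vertex set. Then K (dimension 1) consists of the simplices:

  0-simplices (5): a, b, c, d, e
  1-simplices (5): ad, bc, bd, ce, de

so the chain groups are C_0 ≅ Z^5, C_1 ≅ Z^5.

The boundary map ∂_1: C_1 → C_0 is given by ∂[p,q] = [q] − [p]. For instance
  ∂de = e − d.
The 5×5 boundary matrix has rank 4 and Smith normal form diag(1,1,1,1).

From H_k ≅ ker(∂_k) / im(∂_{k+1}) we obtain:

  H_0: rank C_0 − rank ∂_1 = 5 − 4 = 1, and the invariant factors of ∂_1 are all 1, so H_0 = Z.
  H_1: rank ker ∂_1 − rank ∂_2 = (5 − 4) − 0 = 1, and there is no ∂_2, so H_1 = Z.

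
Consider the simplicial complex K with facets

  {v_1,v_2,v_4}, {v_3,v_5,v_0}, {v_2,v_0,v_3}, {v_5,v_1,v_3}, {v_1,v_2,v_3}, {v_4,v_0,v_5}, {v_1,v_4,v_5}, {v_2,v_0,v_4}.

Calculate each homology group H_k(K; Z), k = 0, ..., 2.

H_0 ≅ Z,  H_1 = 0,  H_2 ≅ Z.

Take the total order v_0 < v_1 < v_2 < v_3 < v_4 < v_5 on the vertex set. Then K (dimension 2) consists of the simplices:

  0-simplices (6): [v_0], [v_1], [v_2], [v_3], [v_4], [v_5]
  1-simplices (12): [v_0,v_2], [v_0,v_3], [v_0,v_4], [v_0,v_5], [v_1,v_2], [v_1,v_3], [v_1,v_4], [v_1,v_5], [v_2,v_3], [v_2,v_4], [v_3,v_5], [v_4,v_5]
  2-simplices (8): [v_0,v_2,v_3], [v_0,v_2,v_4], [v_0,v_3,v_5], [v_0,v_4,v_5], [v_1,v_2,v_3], [v_1,v_2,v_4], [v_1,v_3,v_5], [v_1,v_4,v_5]

giving chain groups C_0 ≅ Z^6, C_1 ≅ Z^12, C_2 ≅ Z^8.

The boundary map ∂_1: C_1 → C_0 is given by ∂[p,q] = [q] − [p]. For instance
  ∂[v_0,v_4] = [v_4] − [v_0].
The 6×12 boundary matrix has rank 5 and Smith normal form diag(1,1,1,1,1).

∂_2: C_2 → C_1 maps a triangle to the signed sum of its edges. For instance
  ∂[v_1,v_4,v_5] = [v_4,v_5] − [v_1,v_5] + [v_1,v_4],
  ∂[v_1,v_3,v_5] = [v_3,v_5] − [v_1,v_5] + [v_1,v_3].
As a 12×8 matrix over Z this has rank 7, with invariant factors (1,1,1,1,1,1,1).

From H_k ≅ ker(∂_k) / im(∂_{k+1}) we obtain:

  H_0: rank C_0 − rank ∂_1 = 6 − 5 = 1, and the invariant factors of ∂_1 are all 1, so H_0 ≅ Z.
  H_1: rank ker ∂_1 − rank ∂_2 = (12 − 5) − 7 = 0, and the invariant factors of ∂_2 are all 1, so H_1 ≅ 0.
  H_2: rank ker ∂_2 − rank ∂_3 = (8 − 7) − 0 = 1, and there is no ∂_3, so H_2 ≅ Z.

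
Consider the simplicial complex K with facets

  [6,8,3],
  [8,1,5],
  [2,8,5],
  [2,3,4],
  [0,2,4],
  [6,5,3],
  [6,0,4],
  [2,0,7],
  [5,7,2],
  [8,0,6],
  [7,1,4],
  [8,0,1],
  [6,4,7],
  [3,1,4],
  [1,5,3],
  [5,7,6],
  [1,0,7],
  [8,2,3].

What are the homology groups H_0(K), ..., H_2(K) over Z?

H_0 = Z,  H_1 = Z × Z/2,  H_2 = 0.

K has 9 vertices, 27 edges, 18 triangles.
rank ∂_0 = 0, rank ∂_1 = 8 ⇒ b_0 = 9 − 0 − 8 = 1; all invariant factors of ∂_1 are 1 so no torsion. So H_0 = Z.
rank ∂_1 = 8, rank ∂_2 = 18 ⇒ b_1 = 27 − 8 − 18 = 1; ∂_2 has invariant factor(s) [2] giving torsion. So H_1 = Z × Z/2.
rank ∂_2 = 18, rank ∂_3 = 0 ⇒ b_2 = 18 − 18 − 0 = 0. So H_2 = 0.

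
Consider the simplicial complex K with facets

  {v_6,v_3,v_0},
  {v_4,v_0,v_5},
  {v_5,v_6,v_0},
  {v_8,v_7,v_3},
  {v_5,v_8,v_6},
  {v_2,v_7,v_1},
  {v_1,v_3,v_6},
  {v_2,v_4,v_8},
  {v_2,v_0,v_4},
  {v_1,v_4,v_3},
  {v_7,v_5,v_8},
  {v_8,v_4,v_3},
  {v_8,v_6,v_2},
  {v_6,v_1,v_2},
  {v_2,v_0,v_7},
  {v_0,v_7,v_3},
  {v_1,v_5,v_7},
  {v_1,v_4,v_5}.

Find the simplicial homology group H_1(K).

H_1 = Z^2.

Order the vertices as v_0 < v_1 < v_2 < v_3 < v_4 < v_5 < v_6 < v_7 < v_8. Listing each simplex with vertices in this order, K has dimension 2 with simplices:

  0-simplices (9): [v_0], [v_1], [v_2], [v_3], [v_4], [v_5], [v_6], [v_7], [v_8]
  1-simplices (27): (27 of them)
  2-simplices (18): (18 of them)

so the chain groups are C_0 ≅ Z^9, C_1 ≅ Z^27, C_2 ≅ Z^18.

∂_1: C_1 → C_0 maps an edge to its endpoints' difference, ∂[p,q] = q − p. For instance
  ∂[v_3,v_8] = [v_8] − [v_3].
The resulting 9×27 matrix has rank 8, and its Smith normal form has invariant factors (1,1,1,1,1,1,1,1).

Boundary ∂_2: C_2 → C_1 acts by ∂[p,q,r] = [q,r] − [p,r] + [p,q]. For instance
  ∂[v_2,v_4,v_8] = [v_4,v_8] − [v_2,v_8] + [v_2,v_4],
  ∂[v_0,v_3,v_7] = [v_3,v_7] − [v_0,v_7] + [v_0,v_3].
The resulting 27×18 matrix has rank 17, and its Smith normal form has invariant factors (1,1,1,1,1,1,1,1,1,1,1,1,1,1,1,1,1).

Computing H_k = (kernel of ∂_k) / (image of ∂_{k+1}):

  H_1: rank ker ∂_1 − rank ∂_2 = (27 − 8) − 17 = 2, and the invariant factors of ∂_2 are all 1, so H_1 = Z^2.

(K is a triangulation of the torus T^2.)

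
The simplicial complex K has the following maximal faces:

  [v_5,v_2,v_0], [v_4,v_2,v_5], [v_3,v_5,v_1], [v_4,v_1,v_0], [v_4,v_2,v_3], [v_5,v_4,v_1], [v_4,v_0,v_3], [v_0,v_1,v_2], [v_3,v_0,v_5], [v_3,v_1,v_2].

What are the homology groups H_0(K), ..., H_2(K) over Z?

Take the total order v_0 < v_1 < v_2 < v_3 < v_4 < v_5 on the vertex set. Then K (dimension 2) consists of the simplices:

  0-simplices (6): [v_0], [v_1], [v_2], [v_3], [v_4], [v_5]
  1-simplices (15): (15 of them)
  2-simplices (10): [v_0,v_1,v_2], [v_0,v_1,v_4], [v_0,v_2,v_5], [v_0,v_3,v_4], [v_0,v_3,v_5], [v_1,v_2,v_3], [v_1,v_3,v_5], [v_1,v_4,v_5], [v_2,v_3,v_4], [v_2,v_4,v_5]

so the chain groups are C_0 ≅ Z^6, C_1 ≅ Z^15, C_2 ≅ Z^10.

Boundary ∂_1: C_1 → C_0 maps an edge to its endpoints' difference, ∂[p,q] = q − p. For instance
  ∂[v_2,v_4] = [v_4] − [v_2].
As a 6×15 matrix over Z this has rank 5, with invariant factors (1,1,1,1,1).

∂_2: C_2 → C_1 maps a triangle to the signed sum of its edges. For instance
  ∂[v_0,v_1,v_2] = [v_1,v_2] − [v_0,v_2] + [v_0,v_1],
  ∂[v_1,v_4,v_5] = [v_4,v_5] − [v_1,v_5] + [v_1,v_4].
This gives a 15×10 integer matrix of rank 10; reducing to Smith normal form yields diagonal entries (1,1,1,1,1,1,1,1,1,2).

Now H_k = ker ∂_k / im ∂_{k+1}, so:

  H_0: rank C_0 − rank ∂_1 = 6 − 5 = 1, and the invariant factors of ∂_1 are all 1, so H_0 ≅ Z.
  H_1: rank ker ∂_1 − rank ∂_2 = (15 − 5) − 10 = 0, and ∂_2 has invariant factor 2 > 1, so H_1 ≅ Z_2.
  H_2: rank ker ∂_2 − rank ∂_3 = (10 − 10) − 0 = 0, and there is no ∂_3, so H_2 ≅ 0.

As a check, the Euler characteristic is 6 − 15 + 10 = 1, which agrees with 1 − 0 + 0 = 1.

H_0 ≅ Z,  H_1 ≅ Z_2,  H_2 = 0.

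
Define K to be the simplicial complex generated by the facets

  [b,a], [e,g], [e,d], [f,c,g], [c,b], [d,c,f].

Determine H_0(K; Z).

H_0 = Z.

Take the total order a < b < c < d < e < f < g on the vertex set. Then K (dimension 2) consists of the simplices:

  0-simplices (7): a, b, c, d, e, f, g
  1-simplices (9): ab, bc, cd, cf, cg, de, df, eg, fg
  2-simplices (2): cdf, cfg

giving chain groups C_0 ≅ Z^7, C_1 ≅ Z^9, C_2 ≅ Z^2.

The boundary map ∂_1: C_1 → C_0 maps an edge to its endpoints' difference, ∂[p,q] = q − p.
The 7×9 boundary matrix has rank 6 and Smith normal form diag(1,1,1,1,1,1).

Boundary ∂_2: C_2 → C_1 acts by ∂[p,q,r] = [q,r] − [p,r] + [p,q]. For instance
  ∂cdf = df − cf + cd,
  ∂cfg = fg − cg + cf.
The 9×2 boundary matrix has rank 2 and Smith normal form diag(1,1).

Reading off H_k = ker ∂_k / im ∂_{k+1}:

  H_0: rank C_0 − rank ∂_1 = 7 − 6 = 1, and the invariant factors of ∂_1 are all 1, so H_0 ≅ Z.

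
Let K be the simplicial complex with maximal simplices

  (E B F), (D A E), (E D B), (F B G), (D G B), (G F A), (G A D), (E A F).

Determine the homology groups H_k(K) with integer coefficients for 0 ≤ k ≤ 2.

H_0 = Z,  H_1 = 0,  H_2 = Z.

Take the total order A < B < D < E < F < G on the vertex set. Then K (dimension 2) consists of the simplices:

  0-simplices (6): A, B, D, E, F, G
  1-simplices (12): AD, AE, AF, AG, BD, BE, BF, BG, DE, DG, EF, FG
  2-simplices (8): ADE, ADG, AEF, AFG, BDE, BDG, BEF, BFG

giving chain groups C_0 ≅ Z^6, C_1 ≅ Z^12, C_2 ≅ Z^8.

Boundary ∂_1: C_1 → C_0 is given by ∂[p,q] = [q] − [p]. For instance
  ∂FG = G − F.
As a 6×12 matrix over Z this has rank 5, with invariant factors (1,1,1,1,1).

∂_2: C_2 → C_1 maps a triangle to the signed sum of its edges. For instance
  ∂AEF = EF − AF + AE,
  ∂BFG = FG − BG + BF.
This gives a 12×8 integer matrix of rank 7; reducing to Smith normal form yields diagonal entries (1,1,1,1,1,1,1).

From H_k ≅ ker(∂_k) / im(∂_{k+1}) we obtain:

  H_0: rank C_0 − rank ∂_1 = 6 − 5 = 1, and the invariant factors of ∂_1 are all 1, so H_0 ≅ Z.
  H_1: rank ker ∂_1 − rank ∂_2 = (12 − 5) − 7 = 0, and the invariant factors of ∂_2 are all 1, so H_1 ≅ 0.
  H_2: rank ker ∂_2 − rank ∂_3 = (8 − 7) − 0 = 1, and there is no ∂_3, so H_2 ≅ Z.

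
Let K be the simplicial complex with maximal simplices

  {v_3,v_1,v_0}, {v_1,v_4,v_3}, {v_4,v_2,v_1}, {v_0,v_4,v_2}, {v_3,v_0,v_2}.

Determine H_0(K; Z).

Order the vertices as v_0 < v_1 < v_2 < v_3 < v_4. Listing each simplex with vertices in this order, K has dimension 2 with simplices:

  0-simplices (5): [v_0], [v_1], [v_2], [v_3], [v_4]
  1-simplices (10): [v_0,v_1], [v_0,v_2], [v_0,v_3], [v_0,v_4], [v_1,v_2], [v_1,v_3], [v_1,v_4], [v_2,v_3], [v_2,v_4], [v_3,v_4]
  2-simplices (5): [v_0,v_1,v_3], [v_0,v_2,v_3], [v_0,v_2,v_4], [v_1,v_2,v_4], [v_1,v_3,v_4]

so the chain groups are C_0 ≅ Z^5, C_1 ≅ Z^10, C_2 ≅ Z^5.

Boundary ∂_1: C_1 → C_0 sends each edge [p,q] (with p < q) to q − p. For instance
  ∂[v_1,v_3] = [v_3] − [v_1].
As a 5×10 matrix over Z this has rank 4, with invariant factors (1,1,1,1).

Boundary ∂_2: C_2 → C_1 maps a triangle to the signed sum of its edges. For instance
  ∂[v_1,v_3,v_4] = [v_3,v_4] − [v_1,v_4] + [v_1,v_3],
  ∂[v_0,v_2,v_4] = [v_2,v_4] − [v_0,v_4] + [v_0,v_2].
As a 10×5 matrix over Z this has rank 5, with invariant factors (1,1,1,1,1).

Now H_k = ker ∂_k / im ∂_{k+1}, so:

  H_0: rank C_0 − rank ∂_1 = 5 − 4 = 1, and the invariant factors of ∂_1 are all 1, so H_0 ≅ Z.

H_0 = Z.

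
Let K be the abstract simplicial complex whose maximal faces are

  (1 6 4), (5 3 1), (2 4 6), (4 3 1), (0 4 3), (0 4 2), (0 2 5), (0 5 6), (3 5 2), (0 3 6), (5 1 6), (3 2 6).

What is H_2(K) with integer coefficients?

H_2 ≅ 0.

Order the vertices as 0 < 1 < 2 < 3 < 4 < 5 < 6. Listing each simplex with vertices in this order, K has dimension 2 with simplices:

  0-simplices (7): [0], [1], [2], [3], [4], [5], [6]
  1-simplices (18): [0,2], [0,3], [0,4], [0,5], [0,6], [1,3], [1,4], [1,5], [1,6], [2,3], [2,4], [2,5], [2,6], [3,4], [3,5], [3,6], [4,6], [5,6]
  2-simplices (12): [0,2,4], [0,2,5], [0,3,4], [0,3,6], [0,5,6], [1,3,4], [1,3,5], [1,4,6], [1,5,6], [2,3,5], [2,3,6], [2,4,6]

giving chain groups C_0 ≅ Z^7, C_1 ≅ Z^18, C_2 ≅ Z^12.

The boundary map ∂_1: C_1 → C_0 sends each edge [p,q] (with p < q) to q − p. For instance
  ∂[1,5] = [5] − [1].
The 7×18 boundary matrix has rank 6 and Smith normal form diag(1,1,1,1,1,1).

∂_2: C_2 → C_1 acts by ∂[p,q,r] = [q,r] − [p,r] + [p,q]. For instance
  ∂[1,3,5] = [3,5] − [1,5] + [1,3],
  ∂[2,3,6] = [3,6] − [2,6] + [2,3].
The 18×12 boundary matrix has rank 12 and Smith normal form diag(1,1,1,1,1,1,1,1,1,1,1,2).

Computing H_k = (kernel of ∂_k) / (image of ∂_{k+1}):

  H_2: rank ker ∂_2 − rank ∂_3 = (12 − 12) − 0 = 0, and there is no ∂_3, so H_2 ≅ 0.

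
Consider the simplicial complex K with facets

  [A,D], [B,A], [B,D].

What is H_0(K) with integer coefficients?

H_0 = Z.

Fix the vertex order A < B < D and write every simplex with vertices in increasing order. Then dim K = 1 and the simplices of K are:

  0-simplices (3): A, B, D
  1-simplices (3): AB, AD, BD

giving chain groups C_0 ≅ Z^3, C_1 ≅ Z^3.

∂_1: C_1 → C_0 maps an edge to its endpoints' difference, ∂[p,q] = q − p. For instance
  ∂AD = D − A.
The 3×3 boundary matrix has rank 2 and Smith normal form diag(1,1).

From H_k ≅ ker(∂_k) / im(∂_{k+1}) we obtain:

  H_0: rank C_0 − rank ∂_1 = 3 − 2 = 1, and the invariant factors of ∂_1 are all 1, so H_0 = Z.

(K is a triangulation of the circle S^1.)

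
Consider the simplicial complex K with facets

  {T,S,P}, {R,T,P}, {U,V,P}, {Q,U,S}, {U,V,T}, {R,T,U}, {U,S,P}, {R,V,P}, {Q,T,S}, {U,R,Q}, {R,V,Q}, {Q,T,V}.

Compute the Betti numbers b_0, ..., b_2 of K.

Order the vertices as P < Q < R < S < T < U < V. Listing each simplex with vertices in this order, K has dimension 2 with simplices:

  0-simplices (7): P, Q, R, S, T, U, V
  1-simplices (18): PR, PS, PT, PU, PV, QR, QS, QT, QU, QV, RT, RU, RV, ST, SU, TU, TV, UV
  2-simplices (12): PRT, PRV, PST, PSU, PUV, QRU, QRV, QST, QSU, QTV, RTU, TUV

so the chain groups are C_0 ≅ Z^7, C_1 ≅ Z^18, C_2 ≅ Z^12.

The boundary map ∂_1: C_1 → C_0 maps an edge to its endpoints' difference, ∂[p,q] = q − p. For instance
  ∂ST = T − S.
As a 7×18 matrix over Z this has rank 6, with invariant factors (1,1,1,1,1,1).

The boundary map ∂_2: C_2 → C_1 acts by ∂[p,q,r] = [q,r] − [p,r] + [p,q]. For instance
  ∂PRT = RT − PT + PR,
  ∂QTV = TV − QV + QT.
The resulting 18×12 matrix has rank 12, and its Smith normal form has invariant factors (1,1,1,1,1,1,1,1,1,1,1,2).

Now H_k = ker ∂_k / im ∂_{k+1}, so:

  H_0: rank C_0 − rank ∂_1 = 7 − 6 = 1, and the invariant factors of ∂_1 are all 1, so H_0 = Z.
  H_1: rank ker ∂_1 − rank ∂_2 = (18 − 6) − 12 = 0, and ∂_2 has invariant factor 2 > 1, so H_1 = Z/2.
  H_2: rank ker ∂_2 − rank ∂_3 = (12 − 12) − 0 = 0, and there is no ∂_3, so H_2 = 0.

As a check, the Euler characteristic is 7 − 18 + 12 = 1, which agrees with 1 − 0 + 0 = 1.

Hence the Betti numbers are b_0 = 1, b_1 = 0, b_2 = 0.

b_0 = 1, b_1 = 0, b_2 = 0.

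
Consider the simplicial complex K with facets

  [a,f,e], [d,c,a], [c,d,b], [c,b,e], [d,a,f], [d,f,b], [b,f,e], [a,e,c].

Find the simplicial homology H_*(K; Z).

Fix the vertex order a < b < c < d < e < f and write every simplex with vertices in increasing order. Then dim K = 2 and the simplices of K are:

  0-simplices (6): a, b, c, d, e, f
  1-simplices (12): ac, ad, ae, af, bc, bd, be, bf, cd, ce, df, ef
  2-simplices (8): acd, ace, adf, aef, bcd, bce, bdf, bef

Hence C_0 ≅ Z^6, C_1 ≅ Z^12, C_2 ≅ Z^8.

The boundary map ∂_1: C_1 → C_0 is given by ∂[p,q] = [q] − [p].
The 6×12 boundary matrix has rank 5 and Smith normal form diag(1,1,1,1,1).

∂_2: C_2 → C_1 maps a triangle to the signed sum of its edges. For instance
  ∂aef = ef − af + ae,
  ∂acd = cd − ad + ac.
As a 12×8 matrix over Z this has rank 7, with invariant factors (1,1,1,1,1,1,1).

Reading off H_k = ker ∂_k / im ∂_{k+1}:

  H_0: rank C_0 − rank ∂_1 = 6 − 5 = 1, and the invariant factors of ∂_1 are all 1, so H_0 = Z.
  H_1: rank ker ∂_1 − rank ∂_2 = (12 − 5) − 7 = 0, and the invariant factors of ∂_2 are all 1, so H_1 = 0.
  H_2: rank ker ∂_2 − rank ∂_3 = (8 − 7) − 0 = 1, and there is no ∂_3, so H_2 = Z.

As a check, the Euler characteristic is 6 − 12 + 8 = 2, which agrees with 1 − 0 + 1 = 2.

H_0 = Z,  H_1 = 0,  H_2 = Z.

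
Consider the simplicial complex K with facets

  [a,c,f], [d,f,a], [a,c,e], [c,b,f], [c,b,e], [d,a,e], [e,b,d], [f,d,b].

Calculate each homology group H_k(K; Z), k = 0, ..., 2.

H_0 ≅ Z,  H_1 = 0,  H_2 ≅ Z.

Take the total order a < b < c < d < e < f on the vertex set. Then K (dimension 2) consists of the simplices:

  0-simplices (6): a, b, c, d, e, f
  1-simplices (12): ac, ad, ae, af, bc, bd, be, bf, ce, cf, de, df
  2-simplices (8): ace, acf, ade, adf, bce, bcf, bde, bdf

giving chain groups C_0 ≅ Z^6, C_1 ≅ Z^12, C_2 ≅ Z^8.

Boundary ∂_1: C_1 → C_0 maps an edge to its endpoints' difference, ∂[p,q] = q − p. For instance
  ∂af = f − a.
This gives a 6×12 integer matrix of rank 5; reducing to Smith normal form yields diagonal entries (1,1,1,1,1).

Boundary ∂_2: C_2 → C_1 acts by ∂[p,q,r] = [q,r] − [p,r] + [p,q]. For instance
  ∂bdf = df − bf + bd,
  ∂ade = de − ae + ad.
As a 12×8 matrix over Z this has rank 7, with invariant factors (1,1,1,1,1,1,1).

Now H_k = ker ∂_k / im ∂_{k+1}, so:

  H_0: rank C_0 − rank ∂_1 = 6 − 5 = 1, and the invariant factors of ∂_1 are all 1, so H_0 = Z.
  H_1: rank ker ∂_1 − rank ∂_2 = (12 − 5) − 7 = 0, and the invariant factors of ∂_2 are all 1, so H_1 = 0.
  H_2: rank ker ∂_2 − rank ∂_3 = (8 − 7) − 0 = 1, and there is no ∂_3, so H_2 = Z.

(K is a triangulation of the 2-sphere S^2.)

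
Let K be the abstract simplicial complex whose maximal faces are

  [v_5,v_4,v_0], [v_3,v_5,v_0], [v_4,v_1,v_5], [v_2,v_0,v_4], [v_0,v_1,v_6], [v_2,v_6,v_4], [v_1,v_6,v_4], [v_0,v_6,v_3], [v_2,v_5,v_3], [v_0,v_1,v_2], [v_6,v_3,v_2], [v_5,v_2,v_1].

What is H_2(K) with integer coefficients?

H_2 ≅ 0.

Fix the vertex order v_0 < v_1 < v_2 < v_3 < v_4 < v_5 < v_6 and write every simplex with vertices in increasing order. Then dim K = 2 and the simplices of K are:

  0-simplices (7): [v_0], [v_1], [v_2], [v_3], [v_4], [v_5], [v_6]
  1-simplices (18): (18 of them)
  2-simplices (12): (12 of them)

so the chain groups are C_0 ≅ Z^7, C_1 ≅ Z^18, C_2 ≅ Z^12.

The boundary map ∂_1: C_1 → C_0 is given by ∂[p,q] = [q] − [p]. For instance
  ∂[v_0,v_6] = [v_6] − [v_0].
The 7×18 boundary matrix has rank 6 and Smith normal form diag(1,1,1,1,1,1).

Boundary ∂_2: C_2 → C_1 acts by ∂[p,q,r] = [q,r] − [p,r] + [p,q]. For instance
  ∂[v_0,v_1,v_6] = [v_1,v_6] − [v_0,v_6] + [v_0,v_1],
  ∂[v_1,v_2,v_5] = [v_2,v_5] − [v_1,v_5] + [v_1,v_2].
The resulting 18×12 matrix has rank 12, and its Smith normal form has invariant factors (1,1,1,1,1,1,1,1,1,1,1,2).

Reading off H_k = ker ∂_k / im ∂_{k+1}:

  H_2: rank ker ∂_2 − rank ∂_3 = (12 − 12) − 0 = 0, and there is no ∂_3, so H_2 = 0.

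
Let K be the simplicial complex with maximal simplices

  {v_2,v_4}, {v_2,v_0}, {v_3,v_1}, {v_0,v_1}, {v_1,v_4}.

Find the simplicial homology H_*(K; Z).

Take the total order v_0 < v_1 < v_2 < v_3 < v_4 on the vertex set. Then K (dimension 1) consists of the simplices:

  0-simplices (5): [v_0], [v_1], [v_2], [v_3], [v_4]
  1-simplices (5): [v_0,v_1], [v_0,v_2], [v_1,v_3], [v_1,v_4], [v_2,v_4]

Hence C_0 ≅ Z^5, C_1 ≅ Z^5.

Boundary ∂_1: C_1 → C_0 maps an edge to its endpoints' difference, ∂[p,q] = q − p. For instance
  ∂[v_1,v_4] = [v_4] − [v_1].
The resulting 5×5 matrix has rank 4, and its Smith normal form has invariant factors (1,1,1,1).

Reading off H_k = ker ∂_k / im ∂_{k+1}:

  H_0: rank C_0 − rank ∂_1 = 5 − 4 = 1, and the invariant factors of ∂_1 are all 1, so H_0 = Z.
  H_1: rank ker ∂_1 − rank ∂_2 = (5 − 4) − 0 = 1, and there is no ∂_2, so H_1 = Z.

As a check, the Euler characteristic is 5 − 5 = 0, which agrees with 1 − 1 = 0.

H_0 = Z,  H_1 = Z.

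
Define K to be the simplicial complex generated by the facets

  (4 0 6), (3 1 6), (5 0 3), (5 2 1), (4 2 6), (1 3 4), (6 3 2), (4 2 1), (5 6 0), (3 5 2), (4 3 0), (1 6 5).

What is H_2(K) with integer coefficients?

We work with the vertex ordering 0 < 1 < 2 < 3 < 4 < 5 < 6. The simplices of K, each written with vertices in increasing order, are:

  0-simplices (7): [0], [1], [2], [3], [4], [5], [6]
  1-simplices (18): [0,3], [0,4], [0,5], [0,6], [1,2], [1,3], [1,4], [1,5], [1,6], [2,3], [2,4], [2,5], [2,6], [3,4], [3,5], [3,6], [4,6], [5,6]
  2-simplices (12): [0,3,4], [0,3,5], [0,4,6], [0,5,6], [1,2,4], [1,2,5], [1,3,4], [1,3,6], [1,5,6], [2,3,5], [2,3,6], [2,4,6]

so the chain groups are C_0 ≅ Z^7, C_1 ≅ Z^18, C_2 ≅ Z^12.

Boundary ∂_1: C_1 → C_0 maps an edge to its endpoints' difference, ∂[p,q] = q − p.
The resulting 7×18 matrix has rank 6, and its Smith normal form has invariant factors (1,1,1,1,1,1).

Boundary ∂_2: C_2 → C_1 acts by ∂[p,q,r] = [q,r] − [p,r] + [p,q]. For instance
  ∂[0,5,6] = [5,6] − [0,6] + [0,5],
  ∂[2,3,6] = [3,6] − [2,6] + [2,3].
The resulting 18×12 matrix has rank 12, and its Smith normal form has invariant factors (1,1,1,1,1,1,1,1,1,1,1,2).

Reading off H_k = ker ∂_k / im ∂_{k+1}:

  H_2: rank ker ∂_2 − rank ∂_3 = (12 − 12) − 0 = 0, and there is no ∂_3, so H_2 ≅ 0.

H_2 = 0.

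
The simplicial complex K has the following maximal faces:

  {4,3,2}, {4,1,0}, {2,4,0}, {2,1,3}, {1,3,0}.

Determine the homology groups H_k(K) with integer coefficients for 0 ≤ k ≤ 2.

K has 5 vertices, 10 edges, 5 triangles.
rank ∂_0 = 0, rank ∂_1 = 4 ⇒ b_0 = 5 − 0 − 4 = 1; all invariant factors of ∂_1 are 1 so no torsion. So H_0 ≅ Z.
rank ∂_1 = 4, rank ∂_2 = 5 ⇒ b_1 = 10 − 4 − 5 = 1; all invariant factors of ∂_2 are 1 so no torsion. So H_1 ≅ Z.
rank ∂_2 = 5, rank ∂_3 = 0 ⇒ b_2 = 5 − 5 − 0 = 0. So H_2 ≅ 0.

H_0 = Z,  H_1 = Z,  H_2 = 0.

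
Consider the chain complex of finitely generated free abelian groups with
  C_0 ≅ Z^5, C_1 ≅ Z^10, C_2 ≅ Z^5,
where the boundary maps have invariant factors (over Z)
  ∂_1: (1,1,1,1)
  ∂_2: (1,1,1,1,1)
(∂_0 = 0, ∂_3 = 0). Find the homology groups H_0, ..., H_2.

H_0 ≅ Z,  H_1 ≅ Z,  H_2 = 0.

H_0: b_0 = 5 − 0 − 4 = 1; torsion from ∂_1 factors > 1: none. So H_0 ≅ Z.
H_1: b_1 = 10 − 4 − 5 = 1; torsion from ∂_2 factors > 1: none. So H_1 ≅ Z.
H_2: b_2 = 5 − 5 − 0 = 0; torsion from ∂_3 factors > 1: none. So H_2 ≅ 0.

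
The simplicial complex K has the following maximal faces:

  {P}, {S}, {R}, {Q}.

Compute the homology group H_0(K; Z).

H_0 ≅ Z^4.

Take the total order P < Q < R < S on the vertex set. Then K (dimension 0) consists of the simplices:

  0-simplices (4): P, Q, R, S

Hence C_0 ≅ Z^4.

Computing H_k = (kernel of ∂_k) / (image of ∂_{k+1}):

  H_0: rank C_0 − rank ∂_1 = 4 − 0 = 4, and there is no ∂_1, so H_0 ≅ Z^4.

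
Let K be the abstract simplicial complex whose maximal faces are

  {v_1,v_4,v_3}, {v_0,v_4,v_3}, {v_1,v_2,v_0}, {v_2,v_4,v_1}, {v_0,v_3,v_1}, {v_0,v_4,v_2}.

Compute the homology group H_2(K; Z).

Fix the vertex order v_0 < v_1 < v_2 < v_3 < v_4 and write every simplex with vertices in increasing order. Then dim K = 2 and the simplices of K are:

  0-simplices (5): [v_0], [v_1], [v_2], [v_3], [v_4]
  1-simplices (9): [v_0,v_1], [v_0,v_2], [v_0,v_3], [v_0,v_4], [v_1,v_2], [v_1,v_3], [v_1,v_4], [v_2,v_4], [v_3,v_4]
  2-simplices (6): [v_0,v_1,v_2], [v_0,v_1,v_3], [v_0,v_2,v_4], [v_0,v_3,v_4], [v_1,v_2,v_4], [v_1,v_3,v_4]

giving chain groups C_0 ≅ Z^5, C_1 ≅ Z^9, C_2 ≅ Z^6.

The boundary map ∂_1: C_1 → C_0 sends each edge [p,q] (with p < q) to q − p. For instance
  ∂[v_0,v_3] = [v_3] − [v_0].
The resulting 5×9 matrix has rank 4, and its Smith normal form has invariant factors (1,1,1,1).

Boundary ∂_2: C_2 → C_1 maps a triangle to the signed sum of its edges. For instance
  ∂[v_1,v_2,v_4] = [v_2,v_4] − [v_1,v_4] + [v_1,v_2],
  ∂[v_0,v_2,v_4] = [v_2,v_4] − [v_0,v_4] + [v_0,v_2].
As a 9×6 matrix over Z this has rank 5, with invariant factors (1,1,1,1,1).

Reading off H_k = ker ∂_k / im ∂_{k+1}:

  H_2: rank ker ∂_2 − rank ∂_3 = (6 − 5) − 0 = 1, and there is no ∂_3, so H_2 = Z.

H_2 = Z.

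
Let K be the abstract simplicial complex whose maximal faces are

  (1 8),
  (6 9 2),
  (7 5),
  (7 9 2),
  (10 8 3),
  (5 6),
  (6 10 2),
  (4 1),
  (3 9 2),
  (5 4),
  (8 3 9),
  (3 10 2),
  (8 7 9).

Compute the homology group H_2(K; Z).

We work with the vertex ordering 1 < 2 < 3 < 4 < 5 < 6 < 7 < 8 < 9 < 10. The simplices of K, each written with vertices in increasing order, are:

  0-simplices (10): [1], [2], [3], [4], [5], [6], [7], [8], [9], [10]
  1-simplices (19): [1,4], [1,8], [2,3], [2,6], [2,7], [2,9], [2,10], [3,8], [3,9], [3,10], [4,5], [5,6], [5,7], [6,9], [6,10], [7,8], [7,9], [8,9], [8,10]
  2-simplices (8): [2,3,9], [2,3,10], [2,6,9], [2,6,10], [2,7,9], [3,8,9], [3,8,10], [7,8,9]

so the chain groups are C_0 ≅ Z^10, C_1 ≅ Z^19, C_2 ≅ Z^8.

∂_1: C_1 → C_0 maps an edge to its endpoints' difference, ∂[p,q] = q − p.
This gives a 10×19 integer matrix of rank 9; reducing to Smith normal form yields diagonal entries (1,1,1,1,1,1,1,1,1).

∂_2: C_2 → C_1 sends each 2-simplex [p,q,r] to [q,r] − [p,r] + [p,q]. For instance
  ∂[3,8,10] = [8,10] − [3,10] + [3,8],
  ∂[3,8,9] = [8,9] − [3,9] + [3,8].
The resulting 19×8 matrix has rank 8, and its Smith normal form has invariant factors (1,1,1,1,1,1,1,1).

Now H_k = ker ∂_k / im ∂_{k+1}, so:

  H_2: rank ker ∂_2 − rank ∂_3 = (8 − 8) − 0 = 0, and there is no ∂_3, so H_2 = 0.

H_2 ≅ 0.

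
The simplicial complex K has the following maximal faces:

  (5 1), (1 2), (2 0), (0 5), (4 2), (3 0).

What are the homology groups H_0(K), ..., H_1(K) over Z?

H_0 = Z,  H_1 = Z.

Fix the vertex order 0 < 1 < 2 < 3 < 4 < 5 and write every simplex with vertices in increasing order. Then dim K = 1 and the simplices of K are:

  0-simplices (6): [0], [1], [2], [3], [4], [5]
  1-simplices (6): [0,2], [0,3], [0,5], [1,2], [1,5], [2,4]

so the chain groups are C_0 ≅ Z^6, C_1 ≅ Z^6.

∂_1: C_1 → C_0 sends each edge [p,q] (with p < q) to q − p.
The resulting 6×6 matrix has rank 5, and its Smith normal form has invariant factors (1,1,1,1,1).

Computing H_k = (kernel of ∂_k) / (image of ∂_{k+1}):

  H_0: rank C_0 − rank ∂_1 = 6 − 5 = 1, and the invariant factors of ∂_1 are all 1, so H_0 = Z.
  H_1: rank ker ∂_1 − rank ∂_2 = (6 − 5) − 0 = 1, and there is no ∂_2, so H_1 = Z.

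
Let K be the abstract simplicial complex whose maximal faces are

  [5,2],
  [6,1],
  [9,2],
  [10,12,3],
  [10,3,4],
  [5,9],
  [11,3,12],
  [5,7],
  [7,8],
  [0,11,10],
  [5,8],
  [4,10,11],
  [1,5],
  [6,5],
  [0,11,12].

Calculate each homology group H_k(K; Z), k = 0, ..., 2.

H_0 ≅ Z^2,  H_1 ≅ Z^4,  H_2 = 0.

K has 13 vertices, 21 edges, 6 triangles.
rank ∂_0 = 0, rank ∂_1 = 11 ⇒ b_0 = 13 − 0 − 11 = 2; all invariant factors of ∂_1 are 1 so no torsion. So H_0 ≅ Z^2.
rank ∂_1 = 11, rank ∂_2 = 6 ⇒ b_1 = 21 − 11 − 6 = 4; all invariant factors of ∂_2 are 1 so no torsion. So H_1 ≅ Z^4.
rank ∂_2 = 6, rank ∂_3 = 0 ⇒ b_2 = 6 − 6 − 0 = 0. So H_2 ≅ 0.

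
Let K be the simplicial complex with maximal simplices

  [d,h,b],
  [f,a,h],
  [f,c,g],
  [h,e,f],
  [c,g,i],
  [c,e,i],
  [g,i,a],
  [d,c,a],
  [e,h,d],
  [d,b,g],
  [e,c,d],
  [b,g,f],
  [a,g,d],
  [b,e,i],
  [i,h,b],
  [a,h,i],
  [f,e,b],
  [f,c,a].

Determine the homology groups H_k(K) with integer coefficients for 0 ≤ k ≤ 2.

H_0 = Z,  H_1 = Z ⊕ Z/2,  H_2 = 0.

Order the vertices as a < b < c < d < e < f < g < h < i. Listing each simplex with vertices in this order, K has dimension 2 with simplices:

  0-simplices (9): a, b, c, d, e, f, g, h, i
  1-simplices (27): ac, ad, af, ag, ah, ai, bd, be, bf, bg, bh, bi, cd, ce, cf, cg, ci, de, dg, dh, ef, eh, ei, fg, fh, gi, hi
  2-simplices (18): acd, acf, adg, afh, agi, ahi, bdg, bdh, bef, bei, bfg, bhi, cde, cei, cfg, cgi, deh, efh

giving chain groups C_0 ≅ Z^9, C_1 ≅ Z^27, C_2 ≅ Z^18.

∂_1: C_1 → C_0 sends each edge [p,q] (with p < q) to q − p. For instance
  ∂be = e − b.
The resulting 9×27 matrix has rank 8, and its Smith normal form has invariant factors (1,1,1,1,1,1,1,1).

The boundary map ∂_2: C_2 → C_1 acts by ∂[p,q,r] = [q,r] − [p,r] + [p,q]. For instance
  ∂bef = ef − bf + be,
  ∂agi = gi − ai + ag.
The resulting 27×18 matrix has rank 18, and its Smith normal form has invariant factors (1,1,1,1,1,1,1,1,1,1,1,1,1,1,1,1,1,2).

Computing H_k = (kernel of ∂_k) / (image of ∂_{k+1}):

  H_0: rank C_0 − rank ∂_1 = 9 − 8 = 1, and the invariant factors of ∂_1 are all 1, so H_0 ≅ Z.
  H_1: rank ker ∂_1 − rank ∂_2 = (27 − 8) − 18 = 1, and ∂_2 has invariant factor 2 > 1, so H_1 ≅ Z ⊕ Z/2.
  H_2: rank ker ∂_2 − rank ∂_3 = (18 − 18) − 0 = 0, and there is no ∂_3, so H_2 ≅ 0.

(K is a triangulation of the Klein bottle.)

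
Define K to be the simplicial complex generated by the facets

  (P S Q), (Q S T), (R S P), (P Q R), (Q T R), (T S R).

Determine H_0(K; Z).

Fix the vertex order P < Q < R < S < T and write every simplex with vertices in increasing order. Then dim K = 2 and the simplices of K are:

  0-simplices (5): P, Q, R, S, T
  1-simplices (9): PQ, PR, PS, QR, QS, QT, RS, RT, ST
  2-simplices (6): PQR, PQS, PRS, QRT, QST, RST

so the chain groups are C_0 ≅ Z^5, C_1 ≅ Z^9, C_2 ≅ Z^6.

The boundary map ∂_1: C_1 → C_0 sends each edge [p,q] (with p < q) to q − p. For instance
  ∂PS = S − P.
The resulting 5×9 matrix has rank 4, and its Smith normal form has invariant factors (1,1,1,1).

Boundary ∂_2: C_2 → C_1 sends each 2-simplex [p,q,r] to [q,r] − [p,r] + [p,q]. For instance
  ∂PQR = QR − PR + PQ,
  ∂PQS = QS − PS + PQ.
This gives a 9×6 integer matrix of rank 5; reducing to Smith normal form yields diagonal entries (1,1,1,1,1).

Computing H_k = (kernel of ∂_k) / (image of ∂_{k+1}):

  H_0: rank C_0 − rank ∂_1 = 5 − 4 = 1, and the invariant factors of ∂_1 are all 1, so H_0 ≅ Z.

H_0 = Z.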